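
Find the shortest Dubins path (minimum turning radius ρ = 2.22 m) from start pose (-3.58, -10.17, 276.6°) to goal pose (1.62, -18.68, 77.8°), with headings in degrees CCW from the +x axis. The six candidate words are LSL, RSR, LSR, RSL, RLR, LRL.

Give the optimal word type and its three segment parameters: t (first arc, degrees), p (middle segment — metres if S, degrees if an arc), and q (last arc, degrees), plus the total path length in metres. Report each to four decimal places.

RSL: t = 0.9259°, p = 8.2652 m, q = 162.1259°, L = 14.5828 m

Let ψ = atan2(Δy, Δx) = atan2(-8.51, 5.20) = -58.5732° be the start→goal bearing.
Normalize: d = |goal − start| / ρ = 9.972968/2.22 = 4.492328, α = (θ_start − ψ) mod 360° = 335.1732° = 5.849875 rad, β = (θ_goal − ψ) mod 360° = 136.3732° = 2.380161 rad.
Common terms: sin α = -0.419877, cos α = 0.907581, sin β = 0.689959, cos β = -0.723849, cos(α−β) = -0.946649, d² = 20.181012. Work in radians in the unit-radius frame; every candidate has L = ρ·(t + p + q).
LSL: p² = 2 + d² − 2cos(α−β) + 2d(sin α − sin β) = 14.102815; p = √p² = 3.755372; φ = atan2(cos β − cos α, d + sin α − sin β) = -0.449400 rad; t = (φ − α) mod 2π = 6.267095 rad, q = (β − φ) mod 2π = 2.829561 rad → L = 2.22·(6.267095 + 3.755372 + 2.829561) = 2.22·12.852028 = 28.531501 m
RSR: p² = 2 + d² − 2cos(α−β) + 2d(sin β − sin α) = 34.045806; p = √p² = 5.834878; φ = atan2(cos α − cos β, d − sin α + sin β) = 0.283377 rad; t = (α − φ) mod 2π = 5.566498 rad, q = (φ − β) mod 2π = 4.186402 rad → L = 2.22·(5.566498 + 5.834878 + 4.186402) = 2.22·15.587778 = 34.604868 m
LSR: p² = d² − 2 + 2cos(α−β) + 2d(sin α + sin β) = 18.714302; p = √p² = 4.326003; φ = atan2(−cos α − cos β, d + sin α + sin β) − atan2(−2, p) = 0.394492 rad; t = (φ − α) mod 2π = 0.827802 rad, q = (φ − β) mod 2π = 4.297516 rad → L = 2.22·(0.827802 + 4.326003 + 4.297516) = 2.22·9.451321 = 20.981934 m
RSL: p² = d² − 2 + 2cos(α−β) − 2d(sin α + sin β) = 13.861125; p = √p² = 3.723053; φ = atan2(cos α + cos β, d − sin α − sin β) − atan2(2, p) = -0.449470 rad; t = (α − φ) mod 2π = 0.016160 rad, q = (β − φ) mod 2π = 2.829631 rad → L = 2.22·(0.016160 + 3.723053 + 2.829631) = 2.22·6.568844 = 14.582833 m
RLR: c = (6 − d² + 2cos(α−β) + 2d(sin α − sin β))/8 = -3.255726, |c| > 1 → infeasible
LRL: c = (6 − d² + 2cos(α−β) − 2d(sin α − sin β))/8 = -0.762852; p = 2π − arccos c = 3.844676 rad; φ = atan2(cos β − cos α, d + sin α − sin β) = -0.449400 rad; t = (φ − α + p/2) mod 2π = 1.906248 rad, q = (β − α − t + p) mod 2π = 4.751899 rad → L = 2.22·(1.906248 + 3.844676 + 4.751899) = 2.22·10.502824 = 23.316269 m
Shortest: RSL with L = 14.582833 m ≈ 14.5828 m
Convert RSL to answer units (arcs ×180/π): t = 0.016160·180/π = 0.9259°, p = ρ·p = 2.22·3.723053 = 8.2652 m, q = 2.829631·180/π = 162.1259°, L = 14.5828 m.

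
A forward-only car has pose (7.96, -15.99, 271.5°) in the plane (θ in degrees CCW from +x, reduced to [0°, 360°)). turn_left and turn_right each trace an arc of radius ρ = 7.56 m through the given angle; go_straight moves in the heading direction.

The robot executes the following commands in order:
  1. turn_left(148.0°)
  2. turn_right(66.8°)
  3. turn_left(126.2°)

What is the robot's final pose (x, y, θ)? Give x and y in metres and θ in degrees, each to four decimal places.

set_pose: (x, y, θ) = (7.9600, -15.9900, 271.5000°), ρ = 7.56
turn_left(148.0°): centre at ρ to the left, rotate +148.0° → (22.0313, -19.6291, 419.5000° ≡ 59.5000°)
turn_right(66.8°): centre at ρ to the right, rotate −66.8° → (29.5059, -15.9674, -7.3000° ≡ 352.7000°)
turn_left(126.2°): centre at ρ to the left, rotate +126.2° → (37.0850, -4.8150, 478.9000° ≡ 118.9000°)

(37.0850, -4.8150, 118.9000°)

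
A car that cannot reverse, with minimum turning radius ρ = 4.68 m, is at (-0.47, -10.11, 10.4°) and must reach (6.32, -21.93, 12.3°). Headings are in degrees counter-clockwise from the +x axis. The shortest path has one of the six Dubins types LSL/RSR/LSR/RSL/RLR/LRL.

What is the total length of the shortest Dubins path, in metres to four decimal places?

42.9317 m

Let ψ = atan2(Δy, Δx) = atan2(-11.82, 6.79) = -60.1248° be the start→goal bearing.
Normalize: d = |goal − start| / ρ = 13.631453/4.68 = 2.912704, α = (θ_start − ψ) mod 360° = 70.5248° = 1.230890 rad, β = (θ_goal − ψ) mod 360° = 72.4248° = 1.264051 rad.
Common terms: sin α = 0.942786, cos α = 0.333399, sin β = 0.953321, cos β = 0.301958, cos(α−β) = 0.999450, d² = 8.483842. Work in radians in the unit-radius frame; every candidate has L = ρ·(t + p + q).
LSL: p² = 2 + d² − 2cos(α−β) + 2d(sin α − sin β) = 8.423567; p = √p² = 2.902338; φ = atan2(cos β − cos α, d + sin α − sin β) = -0.010833 rad; t = (φ − α) mod 2π = 5.041462 rad, q = (β − φ) mod 2π = 1.274884 rad → L = 4.68·(5.041462 + 2.902338 + 1.274884) = 4.68·9.218685 = 43.143445 m
RSR: p² = 2 + d² − 2cos(α−β) + 2d(sin β − sin α) = 8.546316; p = √p² = 2.923408; φ = atan2(cos α − cos β, d − sin α + sin β) = 0.010755 rad; t = (α − φ) mod 2π = 1.220134 rad, q = (φ − β) mod 2π = 5.029890 rad → L = 4.68·(1.220134 + 2.923408 + 5.029890) = 4.68·9.173432 = 42.931663 m
LSR: p² = d² − 2 + 2cos(α−β) + 2d(sin α + sin β) = 19.528338; p = √p² = 4.419088; φ = atan2(−cos α − cos β, d + sin α + sin β) − atan2(−2, p) = 0.293637 rad; t = (φ − α) mod 2π = 5.345932 rad, q = (φ − β) mod 2π = 5.312771 rad → L = 4.68·(5.345932 + 4.419088 + 5.312771) = 4.68·15.077791 = 70.564062 m
RSL: p² = d² − 2 + 2cos(α−β) − 2d(sin α + sin β) = -2.562854 < 0 → infeasible
RLR: c = (6 − d² + 2cos(α−β) + 2d(sin α − sin β))/8 = -0.068289; p = 2π − arccos c = 4.644046 rad; φ = atan2(cos α − cos β, d − sin α + sin β) = 0.010755 rad; t = (α − φ + p/2) mod 2π = 3.542158 rad, q = (α − β − t + p) mod 2π = 1.068728 rad → L = 4.68·(3.542158 + 4.644046 + 1.068728) = 4.68·9.254931 = 43.313079 m
LRL: c = (6 − d² + 2cos(α−β) − 2d(sin α − sin β))/8 = -0.052946; p = 2π − arccos c = 4.659418 rad; φ = atan2(cos β − cos α, d + sin α − sin β) = -0.010833 rad; t = (φ − α + p/2) mod 2π = 1.087986 rad, q = (β − α − t + p) mod 2π = 3.604593 rad → L = 4.68·(1.087986 + 4.659418 + 3.604593) = 4.68·9.351998 = 43.767350 m
Shortest: RSR with L = 42.931663 m ≈ 42.9317 m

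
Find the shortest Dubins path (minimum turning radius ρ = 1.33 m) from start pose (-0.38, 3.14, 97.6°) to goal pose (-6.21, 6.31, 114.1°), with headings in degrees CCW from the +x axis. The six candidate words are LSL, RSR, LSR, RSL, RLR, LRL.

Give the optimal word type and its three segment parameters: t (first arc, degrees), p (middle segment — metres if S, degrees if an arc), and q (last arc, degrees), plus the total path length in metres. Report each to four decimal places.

Let ψ = atan2(Δy, Δx) = atan2(3.17, -5.83) = 151.4653° be the start→goal bearing.
Normalize: d = |goal − start| / ρ = 6.636098/1.33 = 4.989548, α = (θ_start − ψ) mod 360° = 306.1347° = 5.343058 rad, β = (θ_goal − ψ) mod 360° = 322.6347° = 5.631037 rad.
Common terms: sin α = -0.807633, cos α = 0.589685, sin β = -0.606895, cos β = 0.794782, cos(α−β) = 0.958820, d² = 24.895585. Work in radians in the unit-radius frame; every candidate has L = ρ·(t + p + q).
LSL: p² = 2 + d² − 2cos(α−β) + 2d(sin α − sin β) = 22.974760; p = √p² = 4.793199; φ = atan2(cos β − cos α, d + sin α − sin β) = 0.042802 rad; t = (φ − α) mod 2π = 0.982930 rad, q = (β − φ) mod 2π = 5.588235 rad → L = 1.33·(0.982930 + 4.793199 + 5.588235) = 1.33·11.364364 = 15.114604 m
RSR: p² = 2 + d² − 2cos(α−β) + 2d(sin β − sin α) = 26.981131; p = √p² = 5.194336; φ = atan2(cos α − cos β, d − sin α + sin β) = -0.039495 rad; t = (α − φ) mod 2π = 5.382553 rad, q = (φ − β) mod 2π = 0.612653 rad → L = 1.33·(5.382553 + 5.194336 + 0.612653) = 1.33·11.189542 = 14.882091 m
LSR: p² = d² − 2 + 2cos(α−β) + 2d(sin α + sin β) = 10.697511; p = √p² = 3.270705; φ = atan2(−cos α − cos β, d + sin α + sin β) − atan2(−2, p) = 0.179348 rad; t = (φ − α) mod 2π = 1.119475 rad, q = (φ − β) mod 2π = 0.831496 rad → L = 1.33·(1.119475 + 3.270705 + 0.831496) = 1.33·5.221676 = 6.944829 m
RSL: p² = d² − 2 + 2cos(α−β) − 2d(sin α + sin β) = 38.928938; p = √p² = 6.239306; φ = atan2(cos α + cos β, d − sin α − sin β) − atan2(2, p) = -0.097292 rad; t = (α − φ) mod 2π = 5.440349 rad, q = (β − φ) mod 2π = 5.728329 rad → L = 1.33·(5.440349 + 6.239306 + 5.728329) = 1.33·17.407984 = 23.152619 m
RLR: c = (6 − d² + 2cos(α−β) + 2d(sin α − sin β))/8 = -2.372641, |c| > 1 → infeasible
LRL: c = (6 − d² + 2cos(α−β) − 2d(sin α − sin β))/8 = -1.871845, |c| > 1 → infeasible
Shortest: LSR with L = 6.944829 m ≈ 6.9448 m
Convert LSR to answer units (arcs ×180/π): t = 1.119475·180/π = 64.1412°, p = ρ·p = 1.33·3.270705 = 4.3500 m, q = 0.831496·180/π = 47.6412°, L = 6.9448 m.

LSR: t = 64.1412°, p = 4.3500 m, q = 47.6412°, L = 6.9448 m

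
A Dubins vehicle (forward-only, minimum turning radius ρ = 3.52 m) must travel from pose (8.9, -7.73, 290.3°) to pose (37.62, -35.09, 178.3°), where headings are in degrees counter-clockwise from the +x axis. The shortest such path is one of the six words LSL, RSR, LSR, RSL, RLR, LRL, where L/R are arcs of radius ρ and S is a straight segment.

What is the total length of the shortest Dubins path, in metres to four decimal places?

Let ψ = atan2(Δy, Δx) = atan2(-27.36, 28.72) = -43.6108° be the start→goal bearing.
Normalize: d = |goal − start| / ρ = 39.666207/3.52 = 11.268809, α = (θ_start − ψ) mod 360° = 333.9108° = 5.827843 rad, β = (θ_goal − ψ) mod 360° = 221.9108° = 3.873074 rad.
Common terms: sin α = -0.439770, cos α = 0.898110, sin β = -0.667973, cos β = -0.744186, cos(α−β) = -0.374607, d² = 126.986054. Work in radians in the unit-radius frame; every candidate has L = ρ·(t + p + q).
LSL: p² = 2 + d² − 2cos(α−β) + 2d(sin α − sin β) = 134.878410; p = √p² = 11.613716; φ = atan2(cos β − cos α, d + sin α − sin β) = -0.141886 rad; t = (φ − α) mod 2π = 0.313457 rad, q = (β − φ) mod 2π = 4.014960 rad → L = 3.52·(0.313457 + 11.613716 + 4.014960) = 3.52·15.942133 = 56.116308 m
RSR: p² = 2 + d² − 2cos(α−β) + 2d(sin β − sin α) = 124.592123; p = √p² = 11.162084; φ = atan2(cos α − cos β, d − sin α + sin β) = 0.147668 rad; t = (α − φ) mod 2π = 5.680175 rad, q = (φ − β) mod 2π = 2.557779 rad → L = 3.52·(5.680175 + 11.162084 + 2.557779) = 3.52·19.400038 = 68.288135 m
LSR: p² = d² − 2 + 2cos(α−β) + 2d(sin α + sin β) = 99.270958; p = √p² = 9.963481; φ = atan2(−cos α − cos β, d + sin α + sin β) − atan2(−2, p) = 0.182953 rad; t = (φ − α) mod 2π = 0.638296 rad, q = (φ − β) mod 2π = 2.593064 rad → L = 3.52·(0.638296 + 9.963481 + 2.593064) = 3.52·13.194841 = 46.445841 m
RSL: p² = d² − 2 + 2cos(α−β) − 2d(sin α + sin β) = 149.202723; p = √p² = 12.214857; φ = atan2(cos α + cos β, d − sin α − sin β) − atan2(2, p) = -0.149859 rad; t = (α − φ) mod 2π = 5.977701 rad, q = (β − φ) mod 2π = 4.022933 rad → L = 3.52·(5.977701 + 12.214857 + 4.022933) = 3.52·22.215491 = 78.198528 m
RLR: c = (6 − d² + 2cos(α−β) + 2d(sin α − sin β))/8 = -14.574015, |c| > 1 → infeasible
LRL: c = (6 − d² + 2cos(α−β) − 2d(sin α − sin β))/8 = -15.859801, |c| > 1 → infeasible
Shortest: LSR with L = 46.445841 m ≈ 46.4458 m

46.4458 m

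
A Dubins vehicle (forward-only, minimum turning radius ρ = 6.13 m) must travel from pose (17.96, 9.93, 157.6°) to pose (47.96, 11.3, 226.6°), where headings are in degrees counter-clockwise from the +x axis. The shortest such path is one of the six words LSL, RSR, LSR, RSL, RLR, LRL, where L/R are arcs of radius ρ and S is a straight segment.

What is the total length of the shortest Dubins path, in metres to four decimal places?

Let ψ = atan2(Δy, Δx) = atan2(1.37, 30.00) = 2.6147° be the start→goal bearing.
Normalize: d = |goal − start| / ρ = 30.031265/6.13 = 4.899064, α = (θ_start − ψ) mod 360° = 154.9853° = 2.705004 rad, β = (θ_goal − ψ) mod 360° = 223.9853° = 3.909281 rad.
Common terms: sin α = 0.422851, cos α = -0.906199, sin β = -0.694474, cos β = -0.719518, cos(α−β) = 0.358368, d² = 24.000833. Work in radians in the unit-radius frame; every candidate has L = ρ·(t + p + q).
LSL: p² = 2 + d² − 2cos(α−β) + 2d(sin α − sin β) = 36.231787; p = √p² = 6.019285; φ = atan2(cos β − cos α, d + sin α − sin β) = 0.031019 rad; t = (φ − α) mod 2π = 3.609200 rad, q = (β − φ) mod 2π = 3.878262 rad → L = 6.13·(3.609200 + 6.019285 + 3.878262) = 6.13·13.506747 = 82.796360 m
RSR: p² = 2 + d² − 2cos(α−β) + 2d(sin β − sin α) = 14.336407; p = √p² = 3.786345; φ = atan2(cos α − cos β, d − sin α + sin β) = -0.049324 rad; t = (α − φ) mod 2π = 2.754328 rad, q = (φ − β) mod 2π = 2.324580 rad → L = 6.13·(2.754328 + 3.786345 + 2.324580) = 6.13·8.865253 = 54.344001 m
LSR: p² = d² − 2 + 2cos(α−β) + 2d(sin α + sin β) = 20.056169; p = √p² = 4.478411; φ = atan2(−cos α − cos β, d + sin α + sin β) − atan2(−2, p) = 0.757863 rad; t = (φ − α) mod 2π = 4.336045 rad, q = (φ − β) mod 2π = 3.131767 rad → L = 6.13·(4.336045 + 4.478411 + 3.131767) = 6.13·11.946223 = 73.230349 m
RSL: p² = d² − 2 + 2cos(α−β) − 2d(sin α + sin β) = 25.378969; p = √p² = 5.037754; φ = atan2(cos α + cos β, d − sin α − sin β) − atan2(2, p) = -0.682544 rad; t = (α − φ) mod 2π = 3.387548 rad, q = (β − φ) mod 2π = 4.591825 rad → L = 6.13·(3.387548 + 5.037754 + 4.591825) = 6.13·13.017127 = 79.794987 m
RLR: c = (6 − d² + 2cos(α−β) + 2d(sin α − sin β))/8 = -0.792051; p = 2π − arccos c = 3.798228 rad; φ = atan2(cos α − cos β, d − sin α + sin β) = -0.049324 rad; t = (α − φ + p/2) mod 2π = 4.653442 rad, q = (α − β − t + p) mod 2π = 4.223694 rad → L = 6.13·(4.653442 + 3.798228 + 4.223694) = 6.13·12.675363 = 77.699978 m
LRL: c = (6 − d² + 2cos(α−β) − 2d(sin α − sin β))/8 = -3.528973, |c| > 1 → infeasible
Shortest: RSR with L = 54.344001 m ≈ 54.3440 m

54.3440 m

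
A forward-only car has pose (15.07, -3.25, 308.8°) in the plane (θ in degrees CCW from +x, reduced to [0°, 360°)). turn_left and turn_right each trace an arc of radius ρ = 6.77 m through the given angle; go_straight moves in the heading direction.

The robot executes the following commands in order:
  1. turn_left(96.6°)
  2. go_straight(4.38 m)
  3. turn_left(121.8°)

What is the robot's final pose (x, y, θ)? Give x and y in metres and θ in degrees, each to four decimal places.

(24.9214, 10.7125, 167.2000°)

set_pose: (x, y, θ) = (15.0700, -3.2500, 308.8000°), ρ = 6.77
turn_left(96.6°): centre at ρ to the left, rotate +96.6° → (25.1665, -3.7615, 405.4000° ≡ 45.4000°)
go_straight(4.38): x += 4.38·cos θ, y += 4.38·sin θ → (28.2420, -0.6428, 45.4000°)
turn_left(121.8°): centre at ρ to the left, rotate +121.8° → (24.9214, 10.7125, 167.2000°)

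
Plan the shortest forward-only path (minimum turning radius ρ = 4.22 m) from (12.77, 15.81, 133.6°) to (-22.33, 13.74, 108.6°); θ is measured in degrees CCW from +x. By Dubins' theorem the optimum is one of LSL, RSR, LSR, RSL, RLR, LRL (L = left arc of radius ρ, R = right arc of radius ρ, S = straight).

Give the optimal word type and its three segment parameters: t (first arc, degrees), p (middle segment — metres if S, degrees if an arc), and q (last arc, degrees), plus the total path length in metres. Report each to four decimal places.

Let ψ = atan2(Δy, Δx) = atan2(-2.07, -35.10) = -176.6249° be the start→goal bearing.
Normalize: d = |goal − start| / ρ = 35.160985/4.22 = 8.331987, α = (θ_start − ψ) mod 360° = 310.2249° = 5.414446 rad, β = (θ_goal − ψ) mod 360° = 285.2249° = 4.978114 rad.
Common terms: sin α = -0.763515, cos α = 0.645790, sin β = -0.964902, cos β = 0.262609, cos(α−β) = 0.906308, d² = 69.422009. Work in radians in the unit-radius frame; every candidate has L = ρ·(t + p + q).
LSL: p² = 2 + d² − 2cos(α−β) + 2d(sin α − sin β) = 72.965304; p = √p² = 8.541973; φ = atan2(cos β − cos α, d + sin α − sin β) = -0.044874 rad; t = (φ − α) mod 2π = 0.823865 rad, q = (β − φ) mod 2π = 5.022988 rad → L = 4.22·(0.823865 + 8.541973 + 5.022988) = 4.22·14.388826 = 60.720846 m
RSR: p² = 2 + d² − 2cos(α−β) + 2d(sin β − sin α) = 66.253482; p = √p² = 8.139624; φ = atan2(cos α − cos β, d − sin α + sin β) = 0.047093 rad; t = (α − φ) mod 2π = 5.367353 rad, q = (φ − β) mod 2π = 1.352165 rad → L = 4.22·(5.367353 + 8.139624 + 1.352165) = 4.22·14.859142 = 62.705578 m
LSR: p² = d² − 2 + 2cos(α−β) + 2d(sin α + sin β) = 40.432320; p = √p² = 6.358641; φ = atan2(−cos α − cos β, d + sin α + sin β) − atan2(−2, p) = 0.168032 rad; t = (φ − α) mod 2π = 1.036771 rad, q = (φ − β) mod 2π = 1.473103 rad → L = 4.22·(1.036771 + 6.358641 + 1.473103) = 4.22·8.868515 = 37.425133 m
RSL: p² = d² − 2 + 2cos(α−β) − 2d(sin α + sin β) = 98.036928; p = √p² = 9.901360; φ = atan2(cos α + cos β, d − sin α − sin β) − atan2(2, p) = -0.109260 rad; t = (α − φ) mod 2π = 5.523707 rad, q = (β − φ) mod 2π = 5.087374 rad → L = 4.22·(5.523707 + 9.901360 + 5.087374) = 4.22·20.512441 = 86.562502 m
RLR: c = (6 − d² + 2cos(α−β) + 2d(sin α − sin β))/8 = -7.281685, |c| > 1 → infeasible
LRL: c = (6 − d² + 2cos(α−β) − 2d(sin α − sin β))/8 = -8.120663, |c| > 1 → infeasible
Shortest: LSR with L = 37.425133 m ≈ 37.4251 m
Convert LSR to answer units (arcs ×180/π): t = 1.036771·180/π = 59.4026°, p = ρ·p = 4.22·6.358641 = 26.8335 m, q = 1.473103·180/π = 84.4026°, L = 37.4251 m.

LSR: t = 59.4026°, p = 26.8335 m, q = 84.4026°, L = 37.4251 m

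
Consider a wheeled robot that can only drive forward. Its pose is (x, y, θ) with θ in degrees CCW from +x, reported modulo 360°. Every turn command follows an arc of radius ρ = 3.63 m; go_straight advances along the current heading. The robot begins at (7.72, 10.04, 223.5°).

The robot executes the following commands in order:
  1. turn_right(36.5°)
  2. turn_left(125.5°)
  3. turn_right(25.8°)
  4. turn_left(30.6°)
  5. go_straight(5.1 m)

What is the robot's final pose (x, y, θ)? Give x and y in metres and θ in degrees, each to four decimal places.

set_pose: (x, y, θ) = (7.7200, 10.0400, 223.5000°), ρ = 3.63
turn_right(36.5°): centre at ρ to the right, rotate −36.5° → (5.6637, 9.0702, 187.0000°)
turn_left(125.5°): centre at ρ to the left, rotate +125.5° → (3.4297, 3.0148, 312.5000°)
turn_right(25.8°): centre at ρ to the right, rotate −25.8° → (4.2303, 1.6056, 286.7000°)
turn_left(30.6°): centre at ρ to the left, rotate +30.6° → (5.2455, -0.0191, 317.3000°)
go_straight(5.1): x += 5.1·cos θ, y += 5.1·sin θ → (8.9935, -3.4777, 317.3000°)

(8.9935, -3.4777, 317.3000°)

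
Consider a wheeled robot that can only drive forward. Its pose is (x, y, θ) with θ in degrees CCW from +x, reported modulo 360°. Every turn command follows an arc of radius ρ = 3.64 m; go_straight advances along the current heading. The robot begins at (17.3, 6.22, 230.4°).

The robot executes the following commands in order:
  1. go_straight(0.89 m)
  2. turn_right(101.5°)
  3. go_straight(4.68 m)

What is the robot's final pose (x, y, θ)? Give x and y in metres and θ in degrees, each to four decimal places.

(8.1564, 9.2109, 128.9000°)

set_pose: (x, y, θ) = (17.3000, 6.2200, 230.4000°), ρ = 3.64
go_straight(0.89): x += 0.89·cos θ, y += 0.89·sin θ → (16.7327, 5.5342, 230.4000°)
turn_right(101.5°): centre at ρ to the right, rotate −101.5° → (11.0952, 5.5687, 128.9000°)
go_straight(4.68): x += 4.68·cos θ, y += 4.68·sin θ → (8.1564, 9.2109, 128.9000°)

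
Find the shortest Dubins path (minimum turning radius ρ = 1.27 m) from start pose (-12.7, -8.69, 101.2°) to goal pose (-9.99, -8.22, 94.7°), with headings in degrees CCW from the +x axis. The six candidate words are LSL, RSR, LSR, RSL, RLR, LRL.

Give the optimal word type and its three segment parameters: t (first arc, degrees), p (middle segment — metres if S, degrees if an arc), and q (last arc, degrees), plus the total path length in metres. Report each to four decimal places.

LSL: t = 271.6292°, p = 2.7590 m, q = 81.8708°, L = 10.5945 m

Let ψ = atan2(Δy, Δx) = atan2(0.47, 2.71) = 9.8390° be the start→goal bearing.
Normalize: d = |goal − start| / ρ = 2.750455/1.27 = 2.165712, α = (θ_start − ψ) mod 360° = 91.3610° = 1.594550 rad, β = (θ_goal − ψ) mod 360° = 84.8610° = 1.481103 rad.
Common terms: sin α = 0.999718, cos α = -0.023751, sin β = 0.995980, cos β = 0.089573, cos(α−β) = 0.993572, d² = 4.690309. Work in radians in the unit-radius frame; every candidate has L = ρ·(t + p + q).
LSL: p² = 2 + d² − 2cos(α−β) + 2d(sin α − sin β) = 4.719355; p = √p² = 2.172408; φ = atan2(cos β − cos α, d + sin α − sin β) = 0.052189 rad; t = (φ − α) mod 2π = 4.740825 rad, q = (β − φ) mod 2π = 1.428914 rad → L = 1.27·(4.740825 + 2.172408 + 1.428914) = 1.27·8.342147 = 10.594526 m
RSR: p² = 2 + d² − 2cos(α−β) + 2d(sin β − sin α) = 4.686976; p = √p² = 2.164943; φ = atan2(cos α − cos β, d − sin α + sin β) = -0.052369 rad; t = (α − φ) mod 2π = 1.646919 rad, q = (φ − β) mod 2π = 4.749713 rad → L = 1.27·(1.646919 + 2.164943 + 4.749713) = 1.27·8.561574 = 10.873199 m
LSR: p² = d² − 2 + 2cos(α−β) + 2d(sin α + sin β) = 13.321669; p = √p² = 3.649886; φ = atan2(−cos α − cos β, d + sin α + sin β) − atan2(−2, p) = 0.485462 rad; t = (φ − α) mod 2π = 5.174097 rad, q = (φ − β) mod 2π = 5.287544 rad → L = 1.27·(5.174097 + 3.649886 + 5.287544) = 1.27·14.111527 = 17.921639 m
RSL: p² = d² − 2 + 2cos(α−β) − 2d(sin α + sin β) = -3.966763 < 0 → infeasible
RLR: c = (6 − d² + 2cos(α−β) + 2d(sin α − sin β))/8 = 0.414128; p = 2π − arccos c = 5.139374 rad; φ = atan2(cos α − cos β, d − sin α + sin β) = -0.052369 rad; t = (α − φ + p/2) mod 2π = 4.216605 rad, q = (α − β − t + p) mod 2π = 1.036215 rad → L = 1.27·(4.216605 + 5.139374 + 1.036215) = 1.27·10.392193 = 13.198086 m
LRL: c = (6 − d² + 2cos(α−β) − 2d(sin α − sin β))/8 = 0.410081; p = 2π − arccos c = 5.134931 rad; φ = atan2(cos β − cos α, d + sin α − sin β) = 0.052189 rad; t = (φ − α + p/2) mod 2π = 1.025105 rad, q = (β − α − t + p) mod 2π = 3.996380 rad → L = 1.27·(1.025105 + 5.134931 + 3.996380) = 1.27·10.156416 = 12.898649 m
Shortest: LSL with L = 10.594526 m ≈ 10.5945 m
Convert LSL to answer units (arcs ×180/π): t = 4.740825·180/π = 271.6292°, p = ρ·p = 1.27·2.172408 = 2.7590 m, q = 1.428914·180/π = 81.8708°, L = 10.5945 m.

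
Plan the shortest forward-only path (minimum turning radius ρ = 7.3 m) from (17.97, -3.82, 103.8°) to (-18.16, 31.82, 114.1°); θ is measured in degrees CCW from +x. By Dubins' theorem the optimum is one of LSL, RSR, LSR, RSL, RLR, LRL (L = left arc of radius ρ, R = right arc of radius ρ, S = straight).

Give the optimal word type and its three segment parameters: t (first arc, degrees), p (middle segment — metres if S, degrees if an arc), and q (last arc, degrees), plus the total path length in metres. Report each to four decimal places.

LSR: t = 33.6472°, p = 43.7798 m, q = 23.3472°, L = 51.0414 m

Let ψ = atan2(Δy, Δx) = atan2(35.64, -36.13) = 135.3912° be the start→goal bearing.
Normalize: d = |goal − start| / ρ = 50.750236/7.3 = 6.952087, α = (θ_start − ψ) mod 360° = 328.4088° = 5.731815 rad, β = (θ_goal − ψ) mod 360° = 338.7088° = 5.911584 rad.
Common terms: sin α = -0.523855, cos α = 0.851808, sin β = -0.363108, cos β = 0.931747, cos(α−β) = 0.983885, d² = 48.331516. Work in radians in the unit-radius frame; every candidate has L = ρ·(t + p + q).
LSL: p² = 2 + d² − 2cos(α−β) + 2d(sin α − sin β) = 46.128692; p = √p² = 6.791811; φ = atan2(cos β − cos α, d + sin α − sin β) = 0.011770 rad; t = (φ − α) mod 2π = 0.563140 rad, q = (β − φ) mod 2π = 5.899814 rad → L = 7.3·(0.563140 + 6.791811 + 5.899814) = 7.3·13.254765 = 96.759784 m
RSR: p² = 2 + d² − 2cos(α−β) + 2d(sin β − sin α) = 50.598800; p = √p² = 7.113283; φ = atan2(cos α − cos β, d − sin α + sin β) = -0.011238 rad; t = (α − φ) mod 2π = 5.743054 rad, q = (φ − β) mod 2π = 0.360363 rad → L = 7.3·(5.743054 + 7.113283 + 0.360363) = 7.3·13.216700 = 96.481908 m
LSR: p² = d² − 2 + 2cos(α−β) + 2d(sin α + sin β) = 35.966807; p = √p² = 5.997233; φ = atan2(−cos α − cos β, d + sin α + sin β) − atan2(−2, p) = 0.035884 rad; t = (φ − α) mod 2π = 0.587254 rad, q = (φ − β) mod 2π = 0.407485 rad → L = 7.3·(0.587254 + 5.997233 + 0.407485) = 7.3·6.991972 = 51.041396 m
RSL: p² = d² − 2 + 2cos(α−β) − 2d(sin α + sin β) = 60.631766; p = √p² = 7.786640; φ = atan2(cos α + cos β, d − sin α − sin β) − atan2(2, p) = -0.027702 rad; t = (α − φ) mod 2π = 5.759517 rad, q = (β − φ) mod 2π = 5.939286 rad → L = 7.3·(5.759517 + 7.786640 + 5.939286) = 7.3·19.485444 = 142.243739 m
RLR: c = (6 − d² + 2cos(α−β) + 2d(sin α − sin β))/8 = -5.324850, |c| > 1 → infeasible
LRL: c = (6 − d² + 2cos(α−β) − 2d(sin α − sin β))/8 = -4.766086, |c| > 1 → infeasible
Shortest: LSR with L = 51.041396 m ≈ 51.0414 m
Convert LSR to answer units (arcs ×180/π): t = 0.587254·180/π = 33.6472°, p = ρ·p = 7.3·5.997233 = 43.7798 m, q = 0.407485·180/π = 23.3472°, L = 51.0414 m.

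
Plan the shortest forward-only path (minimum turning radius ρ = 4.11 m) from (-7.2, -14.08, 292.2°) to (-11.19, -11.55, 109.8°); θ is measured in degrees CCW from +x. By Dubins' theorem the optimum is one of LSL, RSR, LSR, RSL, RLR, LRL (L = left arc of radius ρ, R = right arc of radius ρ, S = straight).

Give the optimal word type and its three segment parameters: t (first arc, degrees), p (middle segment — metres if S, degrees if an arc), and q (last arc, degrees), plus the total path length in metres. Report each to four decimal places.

LRL: t = 24.6169°, p = 269.5566°, q = 62.5396°, L = 25.5881 m

Let ψ = atan2(Δy, Δx) = atan2(2.53, -3.99) = 147.6218° be the start→goal bearing.
Normalize: d = |goal − start| / ρ = 4.724511/4.11 = 1.149516, α = (θ_start − ψ) mod 360° = 144.5782° = 2.523365 rad, β = (θ_goal − ψ) mod 360° = 322.1782° = 5.623070 rad.
Common terms: sin α = 0.579592, cos α = -0.814907, sin β = -0.613208, cos β = 0.789922, cos(α−β) = -0.999123, d² = 1.321387. Work in radians in the unit-radius frame; every candidate has L = ρ·(t + p + q).
LSL: p² = 2 + d² − 2cos(α−β) + 2d(sin α − sin β) = 8.061917; p = √p² = 2.839351; φ = atan2(cos β − cos α, d + sin α − sin β) = 0.600687 rad; t = (φ − α) mod 2π = 4.360507 rad, q = (β − φ) mod 2π = 5.022383 rad → L = 4.11·(4.360507 + 2.839351 + 5.022383) = 4.11·12.222242 = 50.233413 m
RSR: p² = 2 + d² − 2cos(α−β) + 2d(sin β − sin α) = 2.577349; p = √p² = 1.605412; φ = atan2(cos α − cos β, d − sin α + sin β) = -1.597761 rad; t = (α − φ) mod 2π = 4.121126 rad, q = (φ − β) mod 2π = 5.345540 rad → L = 4.11·(4.121126 + 1.605412 + 5.345540) = 4.11·11.072078 = 45.506241 m
LSR: p² = d² − 2 + 2cos(α−β) + 2d(sin α + sin β) = -2.754144 < 0 → infeasible
RSL: p² = d² − 2 + 2cos(α−β) − 2d(sin α + sin β) = -2.599574 < 0 → infeasible
RLR: c = (6 − d² + 2cos(α−β) + 2d(sin α − sin β))/8 = 0.677831; p = 2π − arccos c = 5.457198 rad; φ = atan2(cos α − cos β, d − sin α + sin β) = -1.597761 rad; t = (α − φ + p/2) mod 2π = 0.566540 rad, q = (α − β − t + p) mod 2π = 1.790954 rad → L = 4.11·(0.566540 + 5.457198 + 1.790954) = 4.11·7.814691 = 32.118381 m
LRL: c = (6 − d² + 2cos(α−β) − 2d(sin α − sin β))/8 = -0.007740; p = 2π − arccos c = 4.704649 rad; φ = atan2(cos β − cos α, d + sin α − sin β) = 0.600687 rad; t = (φ − α + p/2) mod 2π = 0.429647 rad, q = (β − α − t + p) mod 2π = 1.091522 rad → L = 4.11·(0.429647 + 4.704649 + 1.091522) = 4.11·6.225818 = 25.588112 m
Shortest: LRL with L = 25.588112 m ≈ 25.5881 m
Convert LRL to answer units (arcs ×180/π): t = 0.429647·180/π = 24.6169°, p = 4.704649·180/π = 269.5566°, q = 1.091522·180/π = 62.5396°, L = 25.5881 m.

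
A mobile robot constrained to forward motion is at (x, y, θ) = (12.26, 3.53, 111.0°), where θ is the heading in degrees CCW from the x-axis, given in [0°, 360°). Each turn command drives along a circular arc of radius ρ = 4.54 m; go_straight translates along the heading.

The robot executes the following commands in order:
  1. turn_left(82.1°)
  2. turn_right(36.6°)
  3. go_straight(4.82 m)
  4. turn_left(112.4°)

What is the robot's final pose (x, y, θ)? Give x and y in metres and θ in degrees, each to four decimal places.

(-6.6165, 4.4289, 268.9000°)

set_pose: (x, y, θ) = (12.2600, 3.5300, 111.0000°), ρ = 4.54
turn_left(82.1°): centre at ρ to the left, rotate +82.1° → (6.9925, 6.3249, 193.1000°)
turn_right(36.6°): centre at ρ to the right, rotate −36.6° → (4.1532, 6.5833, 156.5000°)
go_straight(4.82): x += 4.82·cos θ, y += 4.82·sin θ → (-0.2670, 8.5052, 156.5000°)
turn_left(112.4°): centre at ρ to the left, rotate +112.4° → (-6.6165, 4.4289, 268.9000°)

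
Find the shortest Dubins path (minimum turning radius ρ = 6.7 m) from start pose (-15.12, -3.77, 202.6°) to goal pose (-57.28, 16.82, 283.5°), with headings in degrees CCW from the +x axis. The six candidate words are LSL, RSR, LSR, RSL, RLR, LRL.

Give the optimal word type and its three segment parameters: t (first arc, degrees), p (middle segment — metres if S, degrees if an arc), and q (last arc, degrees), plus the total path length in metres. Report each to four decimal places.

RSL: t = 69.7749°, p = 34.1919 m, q = 150.6749°, L = 59.9706 m

Let ψ = atan2(Δy, Δx) = atan2(20.59, -42.16) = 153.9702° be the start→goal bearing.
Normalize: d = |goal − start| / ρ = 46.919225/6.7 = 7.002869, α = (θ_start − ψ) mod 360° = 48.6298° = 0.848751 rad, β = (θ_goal − ψ) mod 360° = 129.5298° = 2.260722 rad.
Common terms: sin α = 0.750455, cos α = 0.660921, sin β = 0.771293, cos β = -0.636480, cos(α−β) = 0.158158, d² = 49.040180. Work in radians in the unit-radius frame; every candidate has L = ρ·(t + p + q).
LSL: p² = 2 + d² − 2cos(α−β) + 2d(sin α − sin β) = 50.432018; p = √p² = 7.101550; φ = atan2(cos β − cos α, d + sin α − sin β) = -0.183725 rad; t = (φ − α) mod 2π = 5.250710 rad, q = (β − φ) mod 2π = 2.444447 rad → L = 6.7·(5.250710 + 7.101550 + 2.444447) = 6.7·14.796707 = 99.137937 m
RSR: p² = 2 + d² − 2cos(α−β) + 2d(sin β − sin α) = 51.015711; p = √p² = 7.142528; φ = atan2(cos α − cos β, d − sin α + sin β) = 0.182659 rad; t = (α − φ) mod 2π = 0.666092 rad, q = (φ − β) mod 2π = 4.205122 rad → L = 6.7·(0.666092 + 7.142528 + 4.205122) = 6.7·12.013742 = 80.492073 m
LSR: p² = d² − 2 + 2cos(α−β) + 2d(sin α + sin β) = 68.669710; p = √p² = 8.286719; φ = atan2(−cos α − cos β, d + sin α + sin β) − atan2(−2, p) = 0.233954 rad; t = (φ − α) mod 2π = 5.668388 rad, q = (φ − β) mod 2π = 4.256417 rad → L = 6.7·(5.668388 + 8.286719 + 4.256417) = 6.7·18.211524 = 122.017213 m
RSL: p² = d² − 2 + 2cos(α−β) − 2d(sin α + sin β) = 26.043283; p = √p² = 5.103262; φ = atan2(cos α + cos β, d − sin α − sin β) − atan2(2, p) = -0.369050 rad; t = (α − φ) mod 2π = 1.217801 rad, q = (β − φ) mod 2π = 2.629773 rad → L = 6.7·(1.217801 + 5.103262 + 2.629773) = 6.7·8.950836 = 59.970603 m
RLR: c = (6 − d² + 2cos(α−β) + 2d(sin α − sin β))/8 = -5.376964, |c| > 1 → infeasible
LRL: c = (6 − d² + 2cos(α−β) − 2d(sin α − sin β))/8 = -5.304002, |c| > 1 → infeasible
Shortest: RSL with L = 59.970603 m ≈ 59.9706 m
Convert RSL to answer units (arcs ×180/π): t = 1.217801·180/π = 69.7749°, p = ρ·p = 6.7·5.103262 = 34.1919 m, q = 2.629773·180/π = 150.6749°, L = 59.9706 m.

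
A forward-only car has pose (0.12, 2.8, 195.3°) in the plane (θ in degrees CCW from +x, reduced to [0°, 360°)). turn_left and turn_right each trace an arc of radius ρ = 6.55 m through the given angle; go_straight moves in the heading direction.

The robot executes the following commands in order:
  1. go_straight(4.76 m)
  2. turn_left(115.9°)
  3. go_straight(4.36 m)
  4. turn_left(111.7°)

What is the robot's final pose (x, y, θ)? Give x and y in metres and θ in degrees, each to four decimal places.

(5.9599, -11.0382, 62.9000°)

set_pose: (x, y, θ) = (0.1200, 2.8000, 195.3000°), ρ = 6.55
go_straight(4.76): x += 4.76·cos θ, y += 4.76·sin θ → (-4.4713, 1.5440, 195.3000°)
turn_left(115.9°): centre at ρ to the left, rotate +115.9° → (-7.6712, -9.0883, 311.2000°)
go_straight(4.36): x += 4.36·cos θ, y += 4.36·sin θ → (-4.7994, -12.3688, 311.2000°)
turn_left(111.7°): centre at ρ to the left, rotate +111.7° → (5.9599, -11.0382, 422.9000° ≡ 62.9000°)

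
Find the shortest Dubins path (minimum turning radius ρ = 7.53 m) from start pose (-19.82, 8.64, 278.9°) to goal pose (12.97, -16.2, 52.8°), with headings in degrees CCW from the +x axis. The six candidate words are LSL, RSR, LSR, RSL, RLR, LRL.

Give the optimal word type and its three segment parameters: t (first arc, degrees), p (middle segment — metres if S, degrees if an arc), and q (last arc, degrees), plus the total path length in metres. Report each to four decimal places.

LSL: t = 33.1546°, p = 28.8918 m, q = 100.7454°, L = 46.4893 m

Let ψ = atan2(Δy, Δx) = atan2(-24.84, 32.79) = -37.1457° be the start→goal bearing.
Normalize: d = |goal − start| / ρ = 41.136477/7.53 = 5.463011, α = (θ_start − ψ) mod 360° = 316.0457° = 5.516038 rad, β = (θ_goal − ψ) mod 360° = 89.9457° = 1.569848 rad.
Common terms: sin α = -0.694085, cos α = 0.719893, sin β = 1.000000, cos β = 0.000948, cos(α−β) = -0.693402, d² = 29.844495. Work in radians in the unit-radius frame; every candidate has L = ρ·(t + p + q).
LSL: p² = 2 + d² − 2cos(α−β) + 2d(sin α − sin β) = 14.721695; p = √p² = 3.836886; φ = atan2(cos β − cos α, d + sin α − sin β) = -0.188491 rad; t = (φ − α) mod 2π = 0.578656 rad, q = (β − φ) mod 2π = 1.758340 rad → L = 7.53·(0.578656 + 3.836886 + 1.758340) = 7.53·6.173882 = 46.489331 m
RSR: p² = 2 + d² − 2cos(α−β) + 2d(sin β − sin α) = 51.740901; p = √p² = 7.193115; φ = atan2(cos α − cos β, d − sin α + sin β) = 0.100116 rad; t = (α − φ) mod 2π = 5.415921 rad, q = (φ − β) mod 2π = 4.813453 rad → L = 7.53·(5.415921 + 7.193115 + 4.813453) = 7.53·17.422490 = 131.191347 m
LSR: p² = d² − 2 + 2cos(α−β) + 2d(sin α + sin β) = 29.800124; p = √p² = 5.458949; φ = atan2(−cos α − cos β, d + sin α + sin β) − atan2(−2, p) = 0.226876 rad; t = (φ − α) mod 2π = 0.994024 rad, q = (φ − β) mod 2π = 4.940213 rad → L = 7.53·(0.994024 + 5.458949 + 4.940213) = 7.53·11.393185 = 85.790686 m
RSL: p² = d² − 2 + 2cos(α−β) − 2d(sin α + sin β) = 23.115258; p = √p² = 4.807833; φ = atan2(cos α + cos β, d − sin α − sin β) − atan2(2, p) = -0.255336 rad; t = (α − φ) mod 2π = 5.771373 rad, q = (β − φ) mod 2π = 1.825184 rad → L = 7.53·(5.771373 + 4.807833 + 1.825184) = 7.53·12.404390 = 93.405059 m
RLR: c = (6 − d² + 2cos(α−β) + 2d(sin α − sin β))/8 = -5.467613, |c| > 1 → infeasible
LRL: c = (6 − d² + 2cos(α−β) − 2d(sin α − sin β))/8 = -0.840212; p = 2π − arccos c = 3.714715 rad; φ = atan2(cos β − cos α, d + sin α − sin β) = -0.188491 rad; t = (φ − α + p/2) mod 2π = 2.436014 rad, q = (β − α − t + p) mod 2π = 3.615697 rad → L = 7.53·(2.436014 + 3.714715 + 3.615697) = 7.53·9.766426 = 73.541189 m
Shortest: LSL with L = 46.489331 m ≈ 46.4893 m
Convert LSL to answer units (arcs ×180/π): t = 0.578656·180/π = 33.1546°, p = ρ·p = 7.53·3.836886 = 28.8918 m, q = 1.758340·180/π = 100.7454°, L = 46.4893 m.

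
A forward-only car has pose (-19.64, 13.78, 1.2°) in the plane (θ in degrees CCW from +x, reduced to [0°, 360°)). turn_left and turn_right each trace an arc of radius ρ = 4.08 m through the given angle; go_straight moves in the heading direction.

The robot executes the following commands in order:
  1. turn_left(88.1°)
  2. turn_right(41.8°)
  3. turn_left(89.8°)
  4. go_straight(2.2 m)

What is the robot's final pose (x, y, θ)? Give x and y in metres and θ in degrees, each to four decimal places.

set_pose: (x, y, θ) = (-19.6400, 13.7800, 1.2000°), ρ = 4.08
turn_left(88.1°): centre at ρ to the left, rotate +88.1° → (-15.6457, 17.8093, 89.3000°)
turn_right(41.8°): centre at ρ to the right, rotate −41.8° → (-14.5741, 20.5158, 47.5000°)
turn_left(89.8°): centre at ρ to the left, rotate +89.8° → (-14.8153, 26.2707, 137.3000°)
go_straight(2.2): x += 2.2·cos θ, y += 2.2·sin θ → (-16.4322, 27.7626, 137.3000°)

(-16.4322, 27.7626, 137.3000°)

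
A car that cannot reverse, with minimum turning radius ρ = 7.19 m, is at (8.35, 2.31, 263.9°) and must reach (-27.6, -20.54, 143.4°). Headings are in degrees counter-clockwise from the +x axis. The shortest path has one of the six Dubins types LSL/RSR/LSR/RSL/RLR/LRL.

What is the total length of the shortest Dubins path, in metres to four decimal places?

45.4407 m

Let ψ = atan2(Δy, Δx) = atan2(-22.85, -35.95) = -147.5598° be the start→goal bearing.
Normalize: d = |goal − start| / ρ = 42.597242/7.19 = 5.924512, α = (θ_start − ψ) mod 360° = 51.4598° = 0.898142 rad, β = (θ_goal − ψ) mod 360° = 290.9598° = 5.078206 rad.
Common terms: sin α = 0.782171, cos α = 0.623064, sin β = -0.933832, cos β = 0.357712, cos(α−β) = -0.507538, d² = 35.099843. Work in radians in the unit-radius frame; every candidate has L = ρ·(t + p + q).
LSL: p² = 2 + d² − 2cos(α−β) + 2d(sin α − sin β) = 58.447876; p = √p² = 7.645121; φ = atan2(cos β − cos α, d + sin α − sin β) = -0.034716 rad; t = (φ − α) mod 2π = 5.350327 rad, q = (β − φ) mod 2π = 5.112921 rad → L = 7.19·(5.350327 + 7.645121 + 5.112921) = 7.19·18.108370 = 130.199180 m
RSR: p² = 2 + d² − 2cos(α−β) + 2d(sin β − sin α) = 17.781963; p = √p² = 4.216867; φ = atan2(cos α − cos β, d − sin α + sin β) = 0.062968 rad; t = (α − φ) mod 2π = 0.835174 rad, q = (φ − β) mod 2π = 1.267948 rad → L = 7.19·(0.835174 + 4.216867 + 1.267948) = 7.19·6.319988 = 45.440716 m
LSR: p² = d² − 2 + 2cos(α−β) + 2d(sin α + sin β) = 30.287729; p = √p² = 5.503429; φ = atan2(−cos α − cos β, d + sin α + sin β) − atan2(−2, p) = 0.180283 rad; t = (φ − α) mod 2π = 5.565326 rad, q = (φ − β) mod 2π = 1.385263 rad → L = 7.19·(5.565326 + 5.503429 + 1.385263) = 7.19·12.454018 = 89.544389 m
RSL: p² = d² − 2 + 2cos(α−β) − 2d(sin α + sin β) = 33.881804; p = √p² = 5.820808; φ = atan2(cos α + cos β, d − sin α − sin β) − atan2(2, p) = -0.170924 rad; t = (α − φ) mod 2π = 1.069066 rad, q = (β − φ) mod 2π = 5.249130 rad → L = 7.19·(1.069066 + 5.820808 + 5.249130) = 7.19·12.139004 = 87.279440 m
RLR: c = (6 − d² + 2cos(α−β) + 2d(sin α − sin β))/8 = -1.222745, |c| > 1 → infeasible
LRL: c = (6 − d² + 2cos(α−β) − 2d(sin α − sin β))/8 = -6.305985, |c| > 1 → infeasible
Shortest: RSR with L = 45.440716 m ≈ 45.4407 m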